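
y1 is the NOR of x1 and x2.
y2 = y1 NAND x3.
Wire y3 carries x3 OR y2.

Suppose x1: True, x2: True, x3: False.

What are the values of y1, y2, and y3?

y1 = False  y2 = True  y3 = True

y1 = x1 NOR x2 = True NOR True = False
y2 = y1 NAND x3 = False NAND False = True
y3 = x3 OR y2 = False OR True = True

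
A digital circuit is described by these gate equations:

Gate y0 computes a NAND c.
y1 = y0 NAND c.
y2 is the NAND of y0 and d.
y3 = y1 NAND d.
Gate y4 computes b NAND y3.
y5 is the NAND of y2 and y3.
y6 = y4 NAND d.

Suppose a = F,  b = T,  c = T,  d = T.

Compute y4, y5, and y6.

y4 = F, y5 = T, y6 = T

y0 = a NAND c = F NAND T = T
y1 = y0 NAND c = T NAND T = F
y2 = y0 NAND d = T NAND T = F
y3 = y1 NAND d = F NAND T = T
y4 = b NAND y3 = T NAND T = F
y5 = y2 NAND y3 = F NAND T = T
y6 = y4 NAND d = F NAND T = T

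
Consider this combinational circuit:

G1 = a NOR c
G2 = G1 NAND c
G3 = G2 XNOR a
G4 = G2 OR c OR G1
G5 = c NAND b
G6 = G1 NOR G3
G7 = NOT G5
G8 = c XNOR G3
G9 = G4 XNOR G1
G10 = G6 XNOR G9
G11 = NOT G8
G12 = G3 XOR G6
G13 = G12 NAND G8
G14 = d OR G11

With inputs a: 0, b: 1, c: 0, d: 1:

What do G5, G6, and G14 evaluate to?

G1 = a NOR c = 0 NOR 0 = 1
G2 = G1 NAND c = 1 NAND 0 = 1
G3 = G2 XNOR a = 1 XNOR 0 = 0
G5 = c NAND b = 0 NAND 1 = 1
G6 = G1 NOR G3 = 1 NOR 0 = 0
G8 = c XNOR G3 = 0 XNOR 0 = 1
G11 = NOT G8 = NOT 1 = 0
G14 = d OR G11 = 1 OR 0 = 1

G5 = 1, G6 = 0, G14 = 1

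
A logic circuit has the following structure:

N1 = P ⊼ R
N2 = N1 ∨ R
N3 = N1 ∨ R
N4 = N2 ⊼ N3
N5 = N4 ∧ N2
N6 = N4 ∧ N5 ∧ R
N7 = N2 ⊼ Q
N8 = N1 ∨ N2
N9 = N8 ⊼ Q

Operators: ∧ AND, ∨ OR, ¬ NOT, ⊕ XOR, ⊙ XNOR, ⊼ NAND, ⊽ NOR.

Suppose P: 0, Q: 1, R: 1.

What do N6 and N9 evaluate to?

N6 = 0, N9 = 0

N1 = P NAND R = 0 NAND 1 = 1
N2 = N1 OR R = 1 OR 1 = 1
N3 = N1 OR R = 1 OR 1 = 1
N4 = N2 NAND N3 = 1 NAND 1 = 0
N5 = N4 AND N2 = 0 AND 1 = 0
N6 = N4 AND N5 AND R = 0 AND 0 AND 1 = 0
N8 = N1 OR N2 = 1 OR 1 = 1
N9 = N8 NAND Q = 1 NAND 1 = 0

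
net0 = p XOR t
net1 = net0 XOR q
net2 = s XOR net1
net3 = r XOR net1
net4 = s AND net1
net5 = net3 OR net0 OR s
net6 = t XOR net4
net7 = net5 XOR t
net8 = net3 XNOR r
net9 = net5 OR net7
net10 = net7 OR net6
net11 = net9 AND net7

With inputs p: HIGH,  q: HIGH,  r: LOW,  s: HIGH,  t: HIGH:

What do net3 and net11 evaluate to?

net3 = HIGH  net11 = LOW

net0 = p XOR t = HIGH XOR HIGH = LOW
net1 = net0 XOR q = LOW XOR HIGH = HIGH
net3 = r XOR net1 = LOW XOR HIGH = HIGH
net5 = net3 OR net0 OR s = HIGH OR LOW OR HIGH = HIGH
net7 = net5 XOR t = HIGH XOR HIGH = LOW
net9 = net5 OR net7 = HIGH OR LOW = HIGH
net11 = net9 AND net7 = HIGH AND LOW = LOW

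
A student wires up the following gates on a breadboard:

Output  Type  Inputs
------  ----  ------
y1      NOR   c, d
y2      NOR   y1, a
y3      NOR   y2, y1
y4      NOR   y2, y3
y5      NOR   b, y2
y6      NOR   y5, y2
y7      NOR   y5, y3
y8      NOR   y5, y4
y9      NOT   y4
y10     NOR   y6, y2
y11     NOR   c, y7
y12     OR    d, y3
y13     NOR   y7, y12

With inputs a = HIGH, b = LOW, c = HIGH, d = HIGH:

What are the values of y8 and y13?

y8 = LOW  y13 = LOW

y1 = c NOR d = HIGH NOR HIGH = LOW
y2 = y1 NOR a = LOW NOR HIGH = LOW
y3 = y2 NOR y1 = LOW NOR LOW = HIGH
y4 = y2 NOR y3 = LOW NOR HIGH = LOW
y5 = b NOR y2 = LOW NOR LOW = HIGH
y7 = y5 NOR y3 = HIGH NOR HIGH = LOW
y8 = y5 NOR y4 = HIGH NOR LOW = LOW
y12 = d OR y3 = HIGH OR HIGH = HIGH
y13 = y7 NOR y12 = LOW NOR HIGH = LOW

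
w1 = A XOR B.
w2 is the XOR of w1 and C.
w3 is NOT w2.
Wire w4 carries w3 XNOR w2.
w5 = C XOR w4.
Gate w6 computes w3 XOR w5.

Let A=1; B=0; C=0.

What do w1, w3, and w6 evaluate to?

w1 = 1; w3 = 0; w6 = 0

w1 = A XOR B = 1 XOR 0 = 1
w2 = w1 XOR C = 1 XOR 0 = 1
w3 = NOT w2 = NOT 1 = 0
w4 = w3 XNOR w2 = 0 XNOR 1 = 0
w5 = C XOR w4 = 0 XOR 0 = 0
w6 = w3 XOR w5 = 0 XOR 0 = 0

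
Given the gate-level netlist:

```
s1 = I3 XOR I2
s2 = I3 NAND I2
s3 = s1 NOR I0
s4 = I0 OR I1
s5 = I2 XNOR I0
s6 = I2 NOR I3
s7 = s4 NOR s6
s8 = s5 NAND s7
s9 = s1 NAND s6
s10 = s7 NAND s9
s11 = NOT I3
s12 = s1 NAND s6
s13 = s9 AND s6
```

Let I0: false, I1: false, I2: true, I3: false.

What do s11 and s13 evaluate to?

s11 = true, s13 = false

s1 = I3 XOR I2 = false XOR true = true
s6 = I2 NOR I3 = true NOR false = false
s9 = s1 NAND s6 = true NAND false = true
s11 = NOT I3 = NOT false = true
s13 = s9 AND s6 = true AND false = false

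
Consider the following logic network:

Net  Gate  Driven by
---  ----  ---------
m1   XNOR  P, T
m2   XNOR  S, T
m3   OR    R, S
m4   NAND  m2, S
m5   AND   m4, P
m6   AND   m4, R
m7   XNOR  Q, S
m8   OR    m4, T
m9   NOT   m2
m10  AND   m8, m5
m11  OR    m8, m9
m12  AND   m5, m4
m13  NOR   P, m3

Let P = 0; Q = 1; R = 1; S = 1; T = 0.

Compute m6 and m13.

m2 = S XNOR T = 1 XNOR 0 = 0
m3 = R OR S = 1 OR 1 = 1
m4 = m2 NAND S = 0 NAND 1 = 1
m6 = m4 AND R = 1 AND 1 = 1
m13 = P NOR m3 = 0 NOR 1 = 0

m6 = 1; m13 = 0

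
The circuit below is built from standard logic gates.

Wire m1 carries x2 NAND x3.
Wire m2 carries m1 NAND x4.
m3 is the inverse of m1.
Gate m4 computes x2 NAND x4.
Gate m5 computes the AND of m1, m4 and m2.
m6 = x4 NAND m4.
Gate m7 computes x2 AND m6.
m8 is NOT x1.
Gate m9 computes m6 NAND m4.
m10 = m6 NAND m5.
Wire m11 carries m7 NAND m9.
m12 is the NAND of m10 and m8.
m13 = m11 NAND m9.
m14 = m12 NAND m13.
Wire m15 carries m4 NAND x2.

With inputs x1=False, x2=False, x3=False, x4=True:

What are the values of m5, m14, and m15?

m1 = x2 NAND x3 = False NAND False = True
m2 = m1 NAND x4 = True NAND True = False
m4 = x2 NAND x4 = False NAND True = True
m5 = m1 AND m4 AND m2 = True AND True AND False = False
m6 = x4 NAND m4 = True NAND True = False
m7 = x2 AND m6 = False AND False = False
m8 = NOT x1 = NOT False = True
m9 = m6 NAND m4 = False NAND True = True
m10 = m6 NAND m5 = False NAND False = True
m11 = m7 NAND m9 = False NAND True = True
m12 = m10 NAND m8 = True NAND True = False
m13 = m11 NAND m9 = True NAND True = False
m14 = m12 NAND m13 = False NAND False = True
m15 = m4 NAND x2 = True NAND False = True

m5 = False; m14 = True; m15 = True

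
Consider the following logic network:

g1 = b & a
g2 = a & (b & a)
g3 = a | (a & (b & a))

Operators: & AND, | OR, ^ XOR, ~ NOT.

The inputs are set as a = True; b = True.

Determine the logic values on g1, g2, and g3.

g1 = True, g2 = True, g3 = True

g1 = True & True = True
g2 = True & (True & True) = True
g3 = True | (True & (True & True)) = True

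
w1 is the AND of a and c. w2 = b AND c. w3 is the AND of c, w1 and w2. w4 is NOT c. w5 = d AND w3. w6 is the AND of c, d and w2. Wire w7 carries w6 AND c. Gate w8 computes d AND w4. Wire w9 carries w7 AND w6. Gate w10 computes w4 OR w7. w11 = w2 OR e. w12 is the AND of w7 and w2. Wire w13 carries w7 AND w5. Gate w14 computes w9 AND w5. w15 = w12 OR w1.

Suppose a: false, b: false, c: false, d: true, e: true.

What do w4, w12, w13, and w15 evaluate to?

w4 = true; w12 = false; w13 = false; w15 = false

w1 = a AND c = false AND false = false
w2 = b AND c = false AND false = false
w3 = c AND w1 AND w2 = false AND false AND false = false
w4 = NOT c = NOT false = true
w5 = d AND w3 = true AND false = false
w6 = c AND d AND w2 = false AND true AND false = false
w7 = w6 AND c = false AND false = false
w12 = w7 AND w2 = false AND false = false
w13 = w7 AND w5 = false AND false = false
w15 = w12 OR w1 = false OR false = false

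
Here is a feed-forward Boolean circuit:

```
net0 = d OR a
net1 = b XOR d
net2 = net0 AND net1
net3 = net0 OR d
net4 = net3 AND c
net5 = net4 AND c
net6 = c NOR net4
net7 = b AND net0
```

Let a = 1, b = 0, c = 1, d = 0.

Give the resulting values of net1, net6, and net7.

net1 = 0  net6 = 0  net7 = 0

net0 = d OR a = 0 OR 1 = 1
net1 = b XOR d = 0 XOR 0 = 0
net3 = net0 OR d = 1 OR 0 = 1
net4 = net3 AND c = 1 AND 1 = 1
net6 = c NOR net4 = 1 NOR 1 = 0
net7 = b AND net0 = 0 AND 1 = 0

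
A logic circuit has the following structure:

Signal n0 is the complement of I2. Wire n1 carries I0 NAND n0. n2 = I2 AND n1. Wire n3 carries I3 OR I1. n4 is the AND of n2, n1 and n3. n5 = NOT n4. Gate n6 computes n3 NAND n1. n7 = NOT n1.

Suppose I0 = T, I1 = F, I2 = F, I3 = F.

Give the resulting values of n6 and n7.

n6 = T, n7 = T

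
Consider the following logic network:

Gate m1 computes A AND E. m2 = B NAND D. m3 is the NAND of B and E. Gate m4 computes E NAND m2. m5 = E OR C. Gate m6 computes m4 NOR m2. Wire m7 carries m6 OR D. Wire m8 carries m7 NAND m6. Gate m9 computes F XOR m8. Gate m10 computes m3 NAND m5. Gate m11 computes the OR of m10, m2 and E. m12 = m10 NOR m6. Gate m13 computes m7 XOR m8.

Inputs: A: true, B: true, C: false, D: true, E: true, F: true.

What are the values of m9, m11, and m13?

m2 = B NAND D = true NAND true = false
m3 = B NAND E = true NAND true = false
m4 = E NAND m2 = true NAND false = true
m5 = E OR C = true OR false = true
m6 = m4 NOR m2 = true NOR false = false
m7 = m6 OR D = false OR true = true
m8 = m7 NAND m6 = true NAND false = true
m9 = F XOR m8 = true XOR true = false
m10 = m3 NAND m5 = false NAND true = true
m11 = m10 OR m2 OR E = true OR false OR true = true
m13 = m7 XOR m8 = true XOR true = false

m9 = false, m11 = true, m13 = false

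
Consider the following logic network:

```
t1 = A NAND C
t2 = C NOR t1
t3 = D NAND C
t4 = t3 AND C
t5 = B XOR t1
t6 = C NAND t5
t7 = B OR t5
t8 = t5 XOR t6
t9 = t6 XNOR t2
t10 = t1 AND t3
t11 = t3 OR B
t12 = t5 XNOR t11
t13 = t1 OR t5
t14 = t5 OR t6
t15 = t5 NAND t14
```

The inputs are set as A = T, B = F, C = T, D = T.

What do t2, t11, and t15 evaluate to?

t1 = A NAND C = T NAND T = F
t2 = C NOR t1 = T NOR F = F
t3 = D NAND C = T NAND T = F
t5 = B XOR t1 = F XOR F = F
t6 = C NAND t5 = T NAND F = T
t11 = t3 OR B = F OR F = F
t14 = t5 OR t6 = F OR T = T
t15 = t5 NAND t14 = F NAND T = T

t2 = F  t11 = F  t15 = T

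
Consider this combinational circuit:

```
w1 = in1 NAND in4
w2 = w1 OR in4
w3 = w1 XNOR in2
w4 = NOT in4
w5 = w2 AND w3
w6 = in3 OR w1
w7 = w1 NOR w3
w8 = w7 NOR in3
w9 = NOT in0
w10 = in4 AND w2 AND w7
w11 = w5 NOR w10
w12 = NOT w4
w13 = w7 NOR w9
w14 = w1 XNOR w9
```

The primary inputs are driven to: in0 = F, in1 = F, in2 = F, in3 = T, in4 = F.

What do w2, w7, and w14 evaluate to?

w1 = in1 NAND in4 = F NAND F = T
w2 = w1 OR in4 = T OR F = T
w3 = w1 XNOR in2 = T XNOR F = F
w7 = w1 NOR w3 = T NOR F = F
w9 = NOT in0 = NOT F = T
w14 = w1 XNOR w9 = T XNOR T = T

w2 = T; w7 = F; w14 = T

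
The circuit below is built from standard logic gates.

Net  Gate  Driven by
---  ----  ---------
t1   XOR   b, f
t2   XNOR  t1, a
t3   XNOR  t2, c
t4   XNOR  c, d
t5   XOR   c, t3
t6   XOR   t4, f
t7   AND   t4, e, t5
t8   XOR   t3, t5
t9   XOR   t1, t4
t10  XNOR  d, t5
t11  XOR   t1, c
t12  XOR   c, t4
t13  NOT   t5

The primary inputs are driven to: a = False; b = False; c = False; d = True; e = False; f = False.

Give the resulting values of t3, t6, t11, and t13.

t3 = False, t6 = False, t11 = False, t13 = True

t1 = b XOR f = False XOR False = False
t2 = t1 XNOR a = False XNOR False = True
t3 = t2 XNOR c = True XNOR False = False
t4 = c XNOR d = False XNOR True = False
t5 = c XOR t3 = False XOR False = False
t6 = t4 XOR f = False XOR False = False
t11 = t1 XOR c = False XOR False = False
t13 = NOT t5 = NOT False = True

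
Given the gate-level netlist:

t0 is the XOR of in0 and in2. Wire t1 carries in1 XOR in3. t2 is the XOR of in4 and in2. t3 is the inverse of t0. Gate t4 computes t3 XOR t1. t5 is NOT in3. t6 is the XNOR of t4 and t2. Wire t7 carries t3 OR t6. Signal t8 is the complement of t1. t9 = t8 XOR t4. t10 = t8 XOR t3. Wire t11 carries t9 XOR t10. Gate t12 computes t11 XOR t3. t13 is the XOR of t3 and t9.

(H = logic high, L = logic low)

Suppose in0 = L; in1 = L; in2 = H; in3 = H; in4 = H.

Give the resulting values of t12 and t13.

t0 = in0 XOR in2 = L XOR H = H
t1 = in1 XOR in3 = L XOR H = H
t3 = NOT t0 = NOT H = L
t4 = t3 XOR t1 = L XOR H = H
t8 = NOT t1 = NOT H = L
t9 = t8 XOR t4 = L XOR H = H
t10 = t8 XOR t3 = L XOR L = L
t11 = t9 XOR t10 = H XOR L = H
t12 = t11 XOR t3 = H XOR L = H
t13 = t3 XOR t9 = L XOR H = H

t12 = H  t13 = H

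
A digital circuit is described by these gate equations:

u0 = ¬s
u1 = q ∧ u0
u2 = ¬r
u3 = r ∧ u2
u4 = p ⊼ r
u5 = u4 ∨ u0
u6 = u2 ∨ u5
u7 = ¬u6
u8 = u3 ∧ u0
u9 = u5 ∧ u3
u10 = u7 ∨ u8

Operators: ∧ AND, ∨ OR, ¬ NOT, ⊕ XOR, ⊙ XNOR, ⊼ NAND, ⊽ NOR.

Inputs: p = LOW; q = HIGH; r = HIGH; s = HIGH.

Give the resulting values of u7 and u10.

u0 = NOT s = NOT HIGH = LOW
u2 = NOT r = NOT HIGH = LOW
u3 = r AND u2 = HIGH AND LOW = LOW
u4 = p NAND r = LOW NAND HIGH = HIGH
u5 = u4 OR u0 = HIGH OR LOW = HIGH
u6 = u2 OR u5 = LOW OR HIGH = HIGH
u7 = NOT u6 = NOT HIGH = LOW
u8 = u3 AND u0 = LOW AND LOW = LOW
u10 = u7 OR u8 = LOW OR LOW = LOW

u7 = LOW; u10 = LOW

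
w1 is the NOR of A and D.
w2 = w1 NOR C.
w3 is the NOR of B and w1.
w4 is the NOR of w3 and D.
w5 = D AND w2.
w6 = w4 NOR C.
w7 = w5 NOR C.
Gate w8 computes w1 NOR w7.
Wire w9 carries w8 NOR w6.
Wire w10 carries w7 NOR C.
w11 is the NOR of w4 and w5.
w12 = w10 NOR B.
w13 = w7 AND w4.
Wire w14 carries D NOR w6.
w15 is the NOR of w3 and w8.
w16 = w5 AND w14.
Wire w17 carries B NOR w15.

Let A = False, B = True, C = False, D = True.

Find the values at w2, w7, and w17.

w2 = True, w7 = False, w17 = False

w1 = A NOR D = False NOR True = False
w2 = w1 NOR C = False NOR False = True
w3 = B NOR w1 = True NOR False = False
w5 = D AND w2 = True AND True = True
w7 = w5 NOR C = True NOR False = False
w8 = w1 NOR w7 = False NOR False = True
w15 = w3 NOR w8 = False NOR True = False
w17 = B NOR w15 = True NOR False = False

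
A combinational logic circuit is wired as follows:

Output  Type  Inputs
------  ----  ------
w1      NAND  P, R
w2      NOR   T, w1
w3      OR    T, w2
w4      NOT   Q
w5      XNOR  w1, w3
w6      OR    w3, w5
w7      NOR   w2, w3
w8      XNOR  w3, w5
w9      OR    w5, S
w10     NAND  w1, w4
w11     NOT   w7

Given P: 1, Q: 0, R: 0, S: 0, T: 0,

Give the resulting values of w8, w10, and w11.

w8 = 1, w10 = 0, w11 = 0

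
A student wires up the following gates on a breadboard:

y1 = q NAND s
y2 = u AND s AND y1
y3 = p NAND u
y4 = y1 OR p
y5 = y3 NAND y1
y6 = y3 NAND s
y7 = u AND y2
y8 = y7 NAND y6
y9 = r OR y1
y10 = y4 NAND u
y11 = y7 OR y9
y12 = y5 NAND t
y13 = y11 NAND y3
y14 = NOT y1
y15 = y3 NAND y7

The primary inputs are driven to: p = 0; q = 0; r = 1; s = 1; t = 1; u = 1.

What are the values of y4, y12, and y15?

y4 = 1  y12 = 1  y15 = 0

y1 = q NAND s = 0 NAND 1 = 1
y2 = u AND s AND y1 = 1 AND 1 AND 1 = 1
y3 = p NAND u = 0 NAND 1 = 1
y4 = y1 OR p = 1 OR 0 = 1
y5 = y3 NAND y1 = 1 NAND 1 = 0
y7 = u AND y2 = 1 AND 1 = 1
y12 = y5 NAND t = 0 NAND 1 = 1
y15 = y3 NAND y7 = 1 NAND 1 = 0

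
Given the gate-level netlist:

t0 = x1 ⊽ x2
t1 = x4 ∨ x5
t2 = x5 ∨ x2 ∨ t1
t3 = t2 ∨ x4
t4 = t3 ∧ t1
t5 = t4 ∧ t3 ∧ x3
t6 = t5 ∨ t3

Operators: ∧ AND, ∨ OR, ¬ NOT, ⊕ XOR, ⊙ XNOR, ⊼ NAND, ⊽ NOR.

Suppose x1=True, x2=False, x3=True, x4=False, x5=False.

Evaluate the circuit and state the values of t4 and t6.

t4 = False  t6 = False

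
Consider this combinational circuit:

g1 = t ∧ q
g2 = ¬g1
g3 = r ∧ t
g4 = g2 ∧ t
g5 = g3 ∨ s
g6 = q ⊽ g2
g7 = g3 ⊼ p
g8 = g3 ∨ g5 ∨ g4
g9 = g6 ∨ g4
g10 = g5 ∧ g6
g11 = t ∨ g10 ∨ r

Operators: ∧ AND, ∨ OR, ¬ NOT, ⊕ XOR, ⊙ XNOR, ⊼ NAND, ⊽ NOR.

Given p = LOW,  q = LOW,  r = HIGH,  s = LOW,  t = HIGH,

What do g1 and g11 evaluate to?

g1 = t AND q = HIGH AND LOW = LOW
g2 = NOT g1 = NOT LOW = HIGH
g3 = r AND t = HIGH AND HIGH = HIGH
g5 = g3 OR s = HIGH OR LOW = HIGH
g6 = q NOR g2 = LOW NOR HIGH = LOW
g10 = g5 AND g6 = HIGH AND LOW = LOW
g11 = t OR g10 OR r = HIGH OR LOW OR HIGH = HIGH

g1 = LOW, g11 = HIGH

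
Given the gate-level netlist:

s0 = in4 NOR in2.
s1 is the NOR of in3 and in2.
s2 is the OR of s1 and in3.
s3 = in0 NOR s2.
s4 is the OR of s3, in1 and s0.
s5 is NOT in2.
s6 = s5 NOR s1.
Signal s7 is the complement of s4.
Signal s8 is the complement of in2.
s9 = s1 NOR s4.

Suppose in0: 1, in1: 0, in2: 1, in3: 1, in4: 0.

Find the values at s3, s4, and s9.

s0 = in4 NOR in2 = 0 NOR 1 = 0
s1 = in3 NOR in2 = 1 NOR 1 = 0
s2 = s1 OR in3 = 0 OR 1 = 1
s3 = in0 NOR s2 = 1 NOR 1 = 0
s4 = s3 OR in1 OR s0 = 0 OR 0 OR 0 = 0
s9 = s1 NOR s4 = 0 NOR 0 = 1

s3 = 0; s4 = 0; s9 = 1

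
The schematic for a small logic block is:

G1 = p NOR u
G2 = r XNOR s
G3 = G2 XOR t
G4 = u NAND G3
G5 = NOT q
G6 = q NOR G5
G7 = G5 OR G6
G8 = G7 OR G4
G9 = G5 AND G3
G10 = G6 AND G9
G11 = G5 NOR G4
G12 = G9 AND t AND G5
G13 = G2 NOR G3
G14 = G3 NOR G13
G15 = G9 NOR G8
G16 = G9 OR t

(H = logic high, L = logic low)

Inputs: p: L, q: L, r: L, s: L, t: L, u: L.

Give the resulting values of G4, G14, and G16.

G4 = H; G14 = L; G16 = H

G2 = r XNOR s = L XNOR L = H
G3 = G2 XOR t = H XOR L = H
G4 = u NAND G3 = L NAND H = H
G5 = NOT q = NOT L = H
G9 = G5 AND G3 = H AND H = H
G13 = G2 NOR G3 = H NOR H = L
G14 = G3 NOR G13 = H NOR L = L
G16 = G9 OR t = H OR L = H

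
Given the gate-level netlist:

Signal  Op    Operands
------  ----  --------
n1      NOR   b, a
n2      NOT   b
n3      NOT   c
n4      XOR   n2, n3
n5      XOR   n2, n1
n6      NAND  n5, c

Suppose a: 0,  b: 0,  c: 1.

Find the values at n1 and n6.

n1 = 1  n6 = 1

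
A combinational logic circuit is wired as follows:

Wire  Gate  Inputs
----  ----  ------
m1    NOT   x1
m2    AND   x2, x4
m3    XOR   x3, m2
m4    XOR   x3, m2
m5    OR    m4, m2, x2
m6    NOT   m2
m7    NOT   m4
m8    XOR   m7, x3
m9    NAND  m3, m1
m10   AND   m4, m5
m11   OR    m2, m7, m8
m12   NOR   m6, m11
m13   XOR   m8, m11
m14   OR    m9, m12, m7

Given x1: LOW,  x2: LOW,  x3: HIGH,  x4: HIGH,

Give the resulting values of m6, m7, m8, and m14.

m1 = NOT x1 = NOT LOW = HIGH
m2 = x2 AND x4 = LOW AND HIGH = LOW
m3 = x3 XOR m2 = HIGH XOR LOW = HIGH
m4 = x3 XOR m2 = HIGH XOR LOW = HIGH
m6 = NOT m2 = NOT LOW = HIGH
m7 = NOT m4 = NOT HIGH = LOW
m8 = m7 XOR x3 = LOW XOR HIGH = HIGH
m9 = m3 NAND m1 = HIGH NAND HIGH = LOW
m11 = m2 OR m7 OR m8 = LOW OR LOW OR HIGH = HIGH
m12 = m6 NOR m11 = HIGH NOR HIGH = LOW
m14 = m9 OR m12 OR m7 = LOW OR LOW OR LOW = LOW

m6 = HIGH; m7 = LOW; m8 = HIGH; m14 = LOW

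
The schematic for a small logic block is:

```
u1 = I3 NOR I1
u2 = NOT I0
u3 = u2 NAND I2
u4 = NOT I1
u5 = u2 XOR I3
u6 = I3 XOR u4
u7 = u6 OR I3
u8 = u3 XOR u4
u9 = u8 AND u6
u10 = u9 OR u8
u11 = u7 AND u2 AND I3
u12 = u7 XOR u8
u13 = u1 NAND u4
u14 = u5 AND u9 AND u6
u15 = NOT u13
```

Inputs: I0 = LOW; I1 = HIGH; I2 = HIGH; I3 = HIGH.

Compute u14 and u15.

u14 = LOW, u15 = LOW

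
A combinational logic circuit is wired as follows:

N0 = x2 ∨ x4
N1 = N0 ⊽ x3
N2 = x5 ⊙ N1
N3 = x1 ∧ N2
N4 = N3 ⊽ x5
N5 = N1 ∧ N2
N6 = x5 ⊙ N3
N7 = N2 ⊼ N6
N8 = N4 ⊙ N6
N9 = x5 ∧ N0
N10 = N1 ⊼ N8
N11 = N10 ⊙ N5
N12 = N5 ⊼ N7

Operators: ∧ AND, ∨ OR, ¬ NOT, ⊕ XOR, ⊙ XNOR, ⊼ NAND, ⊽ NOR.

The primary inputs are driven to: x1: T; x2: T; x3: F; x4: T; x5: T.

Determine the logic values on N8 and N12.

N0 = x2 OR x4 = T OR T = T
N1 = N0 NOR x3 = T NOR F = F
N2 = x5 XNOR N1 = T XNOR F = F
N3 = x1 AND N2 = T AND F = F
N4 = N3 NOR x5 = F NOR T = F
N5 = N1 AND N2 = F AND F = F
N6 = x5 XNOR N3 = T XNOR F = F
N7 = N2 NAND N6 = F NAND F = T
N8 = N4 XNOR N6 = F XNOR F = T
N12 = N5 NAND N7 = F NAND T = T

N8 = T  N12 = T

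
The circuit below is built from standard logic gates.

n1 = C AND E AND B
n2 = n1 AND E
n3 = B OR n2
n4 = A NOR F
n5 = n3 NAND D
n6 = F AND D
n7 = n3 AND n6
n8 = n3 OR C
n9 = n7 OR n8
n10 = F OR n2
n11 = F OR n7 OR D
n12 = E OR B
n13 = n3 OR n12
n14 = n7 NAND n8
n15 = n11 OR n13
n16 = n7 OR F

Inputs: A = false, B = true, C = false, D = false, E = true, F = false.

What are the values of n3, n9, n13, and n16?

n3 = true, n9 = true, n13 = true, n16 = false

n1 = C AND E AND B = false AND true AND true = false
n2 = n1 AND E = false AND true = false
n3 = B OR n2 = true OR false = true
n6 = F AND D = false AND false = false
n7 = n3 AND n6 = true AND false = false
n8 = n3 OR C = true OR false = true
n9 = n7 OR n8 = false OR true = true
n12 = E OR B = true OR true = true
n13 = n3 OR n12 = true OR true = true
n16 = n7 OR F = false OR false = false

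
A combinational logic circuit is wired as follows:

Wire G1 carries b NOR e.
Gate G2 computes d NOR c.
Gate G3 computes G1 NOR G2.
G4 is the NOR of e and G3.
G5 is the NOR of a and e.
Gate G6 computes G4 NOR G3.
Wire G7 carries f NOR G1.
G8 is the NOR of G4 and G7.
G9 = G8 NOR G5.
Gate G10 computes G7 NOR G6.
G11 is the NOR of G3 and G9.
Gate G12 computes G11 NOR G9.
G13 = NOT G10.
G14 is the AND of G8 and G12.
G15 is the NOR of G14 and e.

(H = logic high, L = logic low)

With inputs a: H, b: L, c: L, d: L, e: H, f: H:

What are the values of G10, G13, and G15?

G10 = L, G13 = H, G15 = L

G1 = b NOR e = L NOR H = L
G2 = d NOR c = L NOR L = H
G3 = G1 NOR G2 = L NOR H = L
G4 = e NOR G3 = H NOR L = L
G5 = a NOR e = H NOR H = L
G6 = G4 NOR G3 = L NOR L = H
G7 = f NOR G1 = H NOR L = L
G8 = G4 NOR G7 = L NOR L = H
G9 = G8 NOR G5 = H NOR L = L
G10 = G7 NOR G6 = L NOR H = L
G11 = G3 NOR G9 = L NOR L = H
G12 = G11 NOR G9 = H NOR L = L
G13 = NOT G10 = NOT L = H
G14 = G8 AND G12 = H AND L = L
G15 = G14 NOR e = L NOR H = L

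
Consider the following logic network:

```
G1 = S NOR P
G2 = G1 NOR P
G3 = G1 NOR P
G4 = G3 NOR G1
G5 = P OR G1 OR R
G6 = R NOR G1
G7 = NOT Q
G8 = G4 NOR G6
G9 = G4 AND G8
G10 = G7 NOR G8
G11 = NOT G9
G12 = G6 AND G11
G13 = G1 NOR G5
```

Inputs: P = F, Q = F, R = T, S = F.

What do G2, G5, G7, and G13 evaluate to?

G1 = S NOR P = F NOR F = T
G2 = G1 NOR P = T NOR F = F
G5 = P OR G1 OR R = F OR T OR T = T
G7 = NOT Q = NOT F = T
G13 = G1 NOR G5 = T NOR T = F

G2 = F  G5 = T  G7 = T  G13 = F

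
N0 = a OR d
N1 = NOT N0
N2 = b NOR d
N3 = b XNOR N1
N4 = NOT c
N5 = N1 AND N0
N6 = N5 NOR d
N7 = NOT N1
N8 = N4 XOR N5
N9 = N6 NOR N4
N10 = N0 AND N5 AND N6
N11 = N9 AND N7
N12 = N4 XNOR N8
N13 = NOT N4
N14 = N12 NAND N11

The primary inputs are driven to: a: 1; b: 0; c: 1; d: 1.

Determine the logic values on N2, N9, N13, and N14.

N2 = 0, N9 = 1, N13 = 1, N14 = 0

N0 = a OR d = 1 OR 1 = 1
N1 = NOT N0 = NOT 1 = 0
N2 = b NOR d = 0 NOR 1 = 0
N4 = NOT c = NOT 1 = 0
N5 = N1 AND N0 = 0 AND 1 = 0
N6 = N5 NOR d = 0 NOR 1 = 0
N7 = NOT N1 = NOT 0 = 1
N8 = N4 XOR N5 = 0 XOR 0 = 0
N9 = N6 NOR N4 = 0 NOR 0 = 1
N11 = N9 AND N7 = 1 AND 1 = 1
N12 = N4 XNOR N8 = 0 XNOR 0 = 1
N13 = NOT N4 = NOT 0 = 1
N14 = N12 NAND N11 = 1 NAND 1 = 0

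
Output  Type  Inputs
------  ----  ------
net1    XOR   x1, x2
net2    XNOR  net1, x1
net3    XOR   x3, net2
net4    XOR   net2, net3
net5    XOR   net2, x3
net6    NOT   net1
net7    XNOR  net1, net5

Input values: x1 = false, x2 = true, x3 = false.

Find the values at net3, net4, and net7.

net3 = false, net4 = false, net7 = false

net1 = x1 XOR x2 = false XOR true = true
net2 = net1 XNOR x1 = true XNOR false = false
net3 = x3 XOR net2 = false XOR false = false
net4 = net2 XOR net3 = false XOR false = false
net5 = net2 XOR x3 = false XOR false = false
net7 = net1 XNOR net5 = true XNOR false = false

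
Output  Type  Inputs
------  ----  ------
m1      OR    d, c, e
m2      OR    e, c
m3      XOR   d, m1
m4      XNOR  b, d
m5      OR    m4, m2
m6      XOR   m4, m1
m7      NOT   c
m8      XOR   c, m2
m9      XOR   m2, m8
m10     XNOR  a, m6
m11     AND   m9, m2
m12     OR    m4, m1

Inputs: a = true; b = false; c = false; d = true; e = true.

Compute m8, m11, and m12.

m8 = true, m11 = false, m12 = true

m1 = d OR c OR e = true OR false OR true = true
m2 = e OR c = true OR false = true
m4 = b XNOR d = false XNOR true = false
m8 = c XOR m2 = false XOR true = true
m9 = m2 XOR m8 = true XOR true = false
m11 = m9 AND m2 = false AND true = false
m12 = m4 OR m1 = false OR true = true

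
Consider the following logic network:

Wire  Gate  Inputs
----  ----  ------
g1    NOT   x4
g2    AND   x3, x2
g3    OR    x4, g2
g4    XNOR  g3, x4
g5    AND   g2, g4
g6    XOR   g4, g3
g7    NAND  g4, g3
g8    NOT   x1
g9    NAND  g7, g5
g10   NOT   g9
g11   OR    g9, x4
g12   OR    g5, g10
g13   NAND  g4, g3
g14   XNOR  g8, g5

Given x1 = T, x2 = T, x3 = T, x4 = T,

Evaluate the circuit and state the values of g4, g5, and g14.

g4 = T, g5 = T, g14 = F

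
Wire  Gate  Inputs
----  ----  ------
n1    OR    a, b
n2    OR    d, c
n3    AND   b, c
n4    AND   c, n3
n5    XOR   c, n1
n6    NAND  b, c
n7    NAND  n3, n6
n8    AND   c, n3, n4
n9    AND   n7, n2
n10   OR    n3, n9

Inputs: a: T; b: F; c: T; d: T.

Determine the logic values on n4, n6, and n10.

n2 = d OR c = T OR T = T
n3 = b AND c = F AND T = F
n4 = c AND n3 = T AND F = F
n6 = b NAND c = F NAND T = T
n7 = n3 NAND n6 = F NAND T = T
n9 = n7 AND n2 = T AND T = T
n10 = n3 OR n9 = F OR T = T

n4 = F, n6 = T, n10 = T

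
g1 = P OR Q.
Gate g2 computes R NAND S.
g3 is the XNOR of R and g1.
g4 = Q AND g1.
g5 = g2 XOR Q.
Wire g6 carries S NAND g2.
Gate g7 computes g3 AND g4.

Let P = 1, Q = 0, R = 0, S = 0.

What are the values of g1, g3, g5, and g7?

g1 = 1  g3 = 0  g5 = 1  g7 = 0

g1 = P OR Q = 1 OR 0 = 1
g2 = R NAND S = 0 NAND 0 = 1
g3 = R XNOR g1 = 0 XNOR 1 = 0
g4 = Q AND g1 = 0 AND 1 = 0
g5 = g2 XOR Q = 1 XOR 0 = 1
g7 = g3 AND g4 = 0 AND 0 = 0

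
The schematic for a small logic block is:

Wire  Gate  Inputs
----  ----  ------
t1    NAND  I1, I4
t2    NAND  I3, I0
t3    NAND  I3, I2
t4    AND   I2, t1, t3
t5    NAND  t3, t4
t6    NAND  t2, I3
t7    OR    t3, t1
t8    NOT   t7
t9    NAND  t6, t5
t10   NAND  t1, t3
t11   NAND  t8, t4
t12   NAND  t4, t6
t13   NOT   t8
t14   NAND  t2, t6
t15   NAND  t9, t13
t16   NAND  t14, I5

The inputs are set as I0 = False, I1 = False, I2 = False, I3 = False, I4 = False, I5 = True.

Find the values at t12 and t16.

t12 = True, t16 = True

t1 = I1 NAND I4 = False NAND False = True
t2 = I3 NAND I0 = False NAND False = True
t3 = I3 NAND I2 = False NAND False = True
t4 = I2 AND t1 AND t3 = False AND True AND True = False
t6 = t2 NAND I3 = True NAND False = True
t12 = t4 NAND t6 = False NAND True = True
t14 = t2 NAND t6 = True NAND True = False
t16 = t14 NAND I5 = False NAND True = True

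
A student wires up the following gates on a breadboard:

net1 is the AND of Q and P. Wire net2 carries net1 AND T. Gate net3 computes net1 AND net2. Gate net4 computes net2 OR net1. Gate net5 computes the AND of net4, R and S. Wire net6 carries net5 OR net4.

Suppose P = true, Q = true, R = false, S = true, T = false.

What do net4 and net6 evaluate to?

net4 = true, net6 = true

net1 = Q AND P = true AND true = true
net2 = net1 AND T = true AND false = false
net4 = net2 OR net1 = false OR true = true
net5 = net4 AND R AND S = true AND false AND true = false
net6 = net5 OR net4 = false OR true = true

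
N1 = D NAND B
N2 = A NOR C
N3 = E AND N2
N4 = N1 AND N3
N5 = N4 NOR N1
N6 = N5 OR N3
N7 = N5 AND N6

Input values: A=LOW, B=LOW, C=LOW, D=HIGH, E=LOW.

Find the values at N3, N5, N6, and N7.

N3 = LOW, N5 = LOW, N6 = LOW, N7 = LOW

N1 = D NAND B = HIGH NAND LOW = HIGH
N2 = A NOR C = LOW NOR LOW = HIGH
N3 = E AND N2 = LOW AND HIGH = LOW
N4 = N1 AND N3 = HIGH AND LOW = LOW
N5 = N4 NOR N1 = LOW NOR HIGH = LOW
N6 = N5 OR N3 = LOW OR LOW = LOW
N7 = N5 AND N6 = LOW AND LOW = LOW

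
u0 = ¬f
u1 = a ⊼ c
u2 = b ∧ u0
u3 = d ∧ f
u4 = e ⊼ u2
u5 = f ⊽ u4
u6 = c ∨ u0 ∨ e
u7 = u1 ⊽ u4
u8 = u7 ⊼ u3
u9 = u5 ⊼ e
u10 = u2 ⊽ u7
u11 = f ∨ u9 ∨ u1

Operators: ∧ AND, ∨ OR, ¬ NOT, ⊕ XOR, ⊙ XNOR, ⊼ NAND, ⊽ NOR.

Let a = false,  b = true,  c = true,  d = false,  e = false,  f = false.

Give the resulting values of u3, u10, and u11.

u0 = NOT f = NOT false = true
u1 = a NAND c = false NAND true = true
u2 = b AND u0 = true AND true = true
u3 = d AND f = false AND false = false
u4 = e NAND u2 = false NAND true = true
u5 = f NOR u4 = false NOR true = false
u7 = u1 NOR u4 = true NOR true = false
u9 = u5 NAND e = false NAND false = true
u10 = u2 NOR u7 = true NOR false = false
u11 = f OR u9 OR u1 = false OR true OR true = true

u3 = false, u10 = false, u11 = true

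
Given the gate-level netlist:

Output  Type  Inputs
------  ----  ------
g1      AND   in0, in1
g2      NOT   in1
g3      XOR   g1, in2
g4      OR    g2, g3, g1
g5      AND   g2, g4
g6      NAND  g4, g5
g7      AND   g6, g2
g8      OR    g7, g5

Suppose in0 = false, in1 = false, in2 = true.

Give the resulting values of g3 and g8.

g1 = in0 AND in1 = false AND false = false
g2 = NOT in1 = NOT false = true
g3 = g1 XOR in2 = false XOR true = true
g4 = g2 OR g3 OR g1 = true OR true OR false = true
g5 = g2 AND g4 = true AND true = true
g6 = g4 NAND g5 = true NAND true = false
g7 = g6 AND g2 = false AND true = false
g8 = g7 OR g5 = false OR true = true

g3 = true  g8 = true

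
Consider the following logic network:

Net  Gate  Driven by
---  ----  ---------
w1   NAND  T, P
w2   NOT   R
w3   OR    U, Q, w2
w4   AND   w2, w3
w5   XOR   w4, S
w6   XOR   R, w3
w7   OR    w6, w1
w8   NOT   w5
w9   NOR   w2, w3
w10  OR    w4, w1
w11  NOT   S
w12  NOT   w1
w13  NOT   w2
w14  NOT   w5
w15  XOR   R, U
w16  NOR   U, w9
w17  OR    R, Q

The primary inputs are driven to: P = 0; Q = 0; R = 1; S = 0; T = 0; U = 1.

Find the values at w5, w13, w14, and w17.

w5 = 0, w13 = 1, w14 = 1, w17 = 1

w2 = NOT R = NOT 1 = 0
w3 = U OR Q OR w2 = 1 OR 0 OR 0 = 1
w4 = w2 AND w3 = 0 AND 1 = 0
w5 = w4 XOR S = 0 XOR 0 = 0
w13 = NOT w2 = NOT 0 = 1
w14 = NOT w5 = NOT 0 = 1
w17 = R OR Q = 1 OR 0 = 1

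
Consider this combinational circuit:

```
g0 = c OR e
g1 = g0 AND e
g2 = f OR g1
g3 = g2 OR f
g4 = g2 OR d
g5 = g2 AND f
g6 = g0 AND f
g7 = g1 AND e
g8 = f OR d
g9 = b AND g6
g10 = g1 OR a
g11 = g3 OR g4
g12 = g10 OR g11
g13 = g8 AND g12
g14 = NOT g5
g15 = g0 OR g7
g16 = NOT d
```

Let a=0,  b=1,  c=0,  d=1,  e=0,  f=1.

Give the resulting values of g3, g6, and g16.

g3 = 1, g6 = 0, g16 = 0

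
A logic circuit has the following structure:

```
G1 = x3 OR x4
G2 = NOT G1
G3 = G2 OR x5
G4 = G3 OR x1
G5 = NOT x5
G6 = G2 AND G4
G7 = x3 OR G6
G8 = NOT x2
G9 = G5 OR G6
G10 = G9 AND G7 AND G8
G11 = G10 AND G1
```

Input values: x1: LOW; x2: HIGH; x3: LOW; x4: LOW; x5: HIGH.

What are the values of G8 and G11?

G8 = LOW, G11 = LOW

G1 = x3 OR x4 = LOW OR LOW = LOW
G2 = NOT G1 = NOT LOW = HIGH
G3 = G2 OR x5 = HIGH OR HIGH = HIGH
G4 = G3 OR x1 = HIGH OR LOW = HIGH
G5 = NOT x5 = NOT HIGH = LOW
G6 = G2 AND G4 = HIGH AND HIGH = HIGH
G7 = x3 OR G6 = LOW OR HIGH = HIGH
G8 = NOT x2 = NOT HIGH = LOW
G9 = G5 OR G6 = LOW OR HIGH = HIGH
G10 = G9 AND G7 AND G8 = HIGH AND HIGH AND LOW = LOW
G11 = G10 AND G1 = LOW AND LOW = LOW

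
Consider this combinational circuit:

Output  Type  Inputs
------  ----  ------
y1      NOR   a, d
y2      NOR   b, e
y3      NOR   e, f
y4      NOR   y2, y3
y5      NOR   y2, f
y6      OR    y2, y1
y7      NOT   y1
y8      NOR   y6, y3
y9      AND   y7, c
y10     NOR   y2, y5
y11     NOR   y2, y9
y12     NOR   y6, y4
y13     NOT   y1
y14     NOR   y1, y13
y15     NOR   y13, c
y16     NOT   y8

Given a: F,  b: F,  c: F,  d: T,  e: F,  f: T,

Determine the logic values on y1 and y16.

y1 = F; y16 = T

y1 = a NOR d = F NOR T = F
y2 = b NOR e = F NOR F = T
y3 = e NOR f = F NOR T = F
y6 = y2 OR y1 = T OR F = T
y8 = y6 NOR y3 = T NOR F = F
y16 = NOT y8 = NOT F = T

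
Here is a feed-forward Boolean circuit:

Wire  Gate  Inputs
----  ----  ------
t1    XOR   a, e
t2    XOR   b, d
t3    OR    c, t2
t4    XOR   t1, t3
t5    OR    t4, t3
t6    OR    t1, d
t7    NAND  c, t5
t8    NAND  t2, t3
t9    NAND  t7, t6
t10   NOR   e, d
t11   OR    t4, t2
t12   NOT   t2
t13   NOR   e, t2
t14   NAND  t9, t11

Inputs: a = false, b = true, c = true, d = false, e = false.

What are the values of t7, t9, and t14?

t1 = a XOR e = false XOR false = false
t2 = b XOR d = true XOR false = true
t3 = c OR t2 = true OR true = true
t4 = t1 XOR t3 = false XOR true = true
t5 = t4 OR t3 = true OR true = true
t6 = t1 OR d = false OR false = false
t7 = c NAND t5 = true NAND true = false
t9 = t7 NAND t6 = false NAND false = true
t11 = t4 OR t2 = true OR true = true
t14 = t9 NAND t11 = true NAND true = false

t7 = false  t9 = true  t14 = false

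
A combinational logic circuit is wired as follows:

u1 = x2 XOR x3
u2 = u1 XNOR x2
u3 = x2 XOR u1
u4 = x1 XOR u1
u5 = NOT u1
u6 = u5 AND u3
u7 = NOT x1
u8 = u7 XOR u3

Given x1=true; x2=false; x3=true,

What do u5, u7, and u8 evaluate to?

u5 = false  u7 = false  u8 = true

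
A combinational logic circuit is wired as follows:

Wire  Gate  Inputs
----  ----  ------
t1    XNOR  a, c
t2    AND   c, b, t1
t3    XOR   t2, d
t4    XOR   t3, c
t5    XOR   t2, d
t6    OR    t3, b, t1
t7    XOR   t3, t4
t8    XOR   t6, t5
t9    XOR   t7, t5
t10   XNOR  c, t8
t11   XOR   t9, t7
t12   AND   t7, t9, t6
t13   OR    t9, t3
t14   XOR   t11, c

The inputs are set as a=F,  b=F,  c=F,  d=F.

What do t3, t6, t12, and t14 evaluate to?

t3 = F  t6 = T  t12 = F  t14 = F

t1 = a XNOR c = F XNOR F = T
t2 = c AND b AND t1 = F AND F AND T = F
t3 = t2 XOR d = F XOR F = F
t4 = t3 XOR c = F XOR F = F
t5 = t2 XOR d = F XOR F = F
t6 = t3 OR b OR t1 = F OR F OR T = T
t7 = t3 XOR t4 = F XOR F = F
t9 = t7 XOR t5 = F XOR F = F
t11 = t9 XOR t7 = F XOR F = F
t12 = t7 AND t9 AND t6 = F AND F AND T = F
t14 = t11 XOR c = F XOR F = F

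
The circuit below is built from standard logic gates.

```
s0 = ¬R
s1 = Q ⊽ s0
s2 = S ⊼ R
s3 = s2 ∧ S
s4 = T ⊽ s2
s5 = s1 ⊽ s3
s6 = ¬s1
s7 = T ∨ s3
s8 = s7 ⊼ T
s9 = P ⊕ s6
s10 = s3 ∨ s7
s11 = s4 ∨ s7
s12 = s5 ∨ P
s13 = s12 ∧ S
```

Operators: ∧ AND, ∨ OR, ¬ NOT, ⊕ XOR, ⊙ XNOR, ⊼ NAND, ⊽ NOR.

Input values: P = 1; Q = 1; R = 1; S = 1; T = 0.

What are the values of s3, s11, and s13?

s3 = 0, s11 = 1, s13 = 1

s0 = NOT R = NOT 1 = 0
s1 = Q NOR s0 = 1 NOR 0 = 0
s2 = S NAND R = 1 NAND 1 = 0
s3 = s2 AND S = 0 AND 1 = 0
s4 = T NOR s2 = 0 NOR 0 = 1
s5 = s1 NOR s3 = 0 NOR 0 = 1
s7 = T OR s3 = 0 OR 0 = 0
s11 = s4 OR s7 = 1 OR 0 = 1
s12 = s5 OR P = 1 OR 1 = 1
s13 = s12 AND S = 1 AND 1 = 1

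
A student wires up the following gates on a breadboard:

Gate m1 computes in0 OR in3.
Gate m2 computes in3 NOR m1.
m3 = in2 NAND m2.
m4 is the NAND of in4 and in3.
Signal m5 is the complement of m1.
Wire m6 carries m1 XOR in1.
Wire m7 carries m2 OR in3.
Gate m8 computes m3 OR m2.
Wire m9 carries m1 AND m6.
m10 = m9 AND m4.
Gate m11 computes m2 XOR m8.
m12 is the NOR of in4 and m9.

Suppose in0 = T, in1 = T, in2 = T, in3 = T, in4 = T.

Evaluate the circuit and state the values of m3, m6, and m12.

m3 = T  m6 = F  m12 = F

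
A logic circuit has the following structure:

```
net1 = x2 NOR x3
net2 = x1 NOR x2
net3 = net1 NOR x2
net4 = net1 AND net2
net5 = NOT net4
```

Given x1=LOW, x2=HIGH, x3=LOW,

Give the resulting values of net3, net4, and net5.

net3 = LOW; net4 = LOW; net5 = HIGH

net1 = x2 NOR x3 = HIGH NOR LOW = LOW
net2 = x1 NOR x2 = LOW NOR HIGH = LOW
net3 = net1 NOR x2 = LOW NOR HIGH = LOW
net4 = net1 AND net2 = LOW AND LOW = LOW
net5 = NOT net4 = NOT LOW = HIGH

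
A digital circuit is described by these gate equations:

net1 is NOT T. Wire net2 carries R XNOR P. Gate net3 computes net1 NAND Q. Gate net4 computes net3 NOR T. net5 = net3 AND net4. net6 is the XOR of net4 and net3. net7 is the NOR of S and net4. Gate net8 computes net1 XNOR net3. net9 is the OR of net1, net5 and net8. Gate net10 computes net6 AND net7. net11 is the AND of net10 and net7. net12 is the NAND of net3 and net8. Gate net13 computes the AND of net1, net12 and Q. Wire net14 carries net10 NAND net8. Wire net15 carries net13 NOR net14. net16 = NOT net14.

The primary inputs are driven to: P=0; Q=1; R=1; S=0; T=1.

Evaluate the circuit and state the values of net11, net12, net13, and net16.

net1 = NOT T = NOT 1 = 0
net3 = net1 NAND Q = 0 NAND 1 = 1
net4 = net3 NOR T = 1 NOR 1 = 0
net6 = net4 XOR net3 = 0 XOR 1 = 1
net7 = S NOR net4 = 0 NOR 0 = 1
net8 = net1 XNOR net3 = 0 XNOR 1 = 0
net10 = net6 AND net7 = 1 AND 1 = 1
net11 = net10 AND net7 = 1 AND 1 = 1
net12 = net3 NAND net8 = 1 NAND 0 = 1
net13 = net1 AND net12 AND Q = 0 AND 1 AND 1 = 0
net14 = net10 NAND net8 = 1 NAND 0 = 1
net16 = NOT net14 = NOT 1 = 0

net11 = 1; net12 = 1; net13 = 0; net16 = 0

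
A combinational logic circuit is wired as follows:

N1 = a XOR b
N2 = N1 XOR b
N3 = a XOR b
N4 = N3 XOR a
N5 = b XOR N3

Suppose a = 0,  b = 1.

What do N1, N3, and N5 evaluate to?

N1 = 1, N3 = 1, N5 = 0

N1 = a XOR b = 0 XOR 1 = 1
N3 = a XOR b = 0 XOR 1 = 1
N5 = b XOR N3 = 1 XOR 1 = 0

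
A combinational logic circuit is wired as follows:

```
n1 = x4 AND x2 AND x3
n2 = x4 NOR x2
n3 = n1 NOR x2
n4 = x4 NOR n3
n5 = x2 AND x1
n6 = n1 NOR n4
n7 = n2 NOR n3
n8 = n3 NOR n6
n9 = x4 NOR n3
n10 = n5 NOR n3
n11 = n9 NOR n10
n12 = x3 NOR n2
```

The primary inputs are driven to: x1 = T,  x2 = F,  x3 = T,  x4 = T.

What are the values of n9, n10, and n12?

n9 = F, n10 = F, n12 = F

n1 = x4 AND x2 AND x3 = T AND F AND T = F
n2 = x4 NOR x2 = T NOR F = F
n3 = n1 NOR x2 = F NOR F = T
n5 = x2 AND x1 = F AND T = F
n9 = x4 NOR n3 = T NOR T = F
n10 = n5 NOR n3 = F NOR T = F
n12 = x3 NOR n2 = T NOR F = F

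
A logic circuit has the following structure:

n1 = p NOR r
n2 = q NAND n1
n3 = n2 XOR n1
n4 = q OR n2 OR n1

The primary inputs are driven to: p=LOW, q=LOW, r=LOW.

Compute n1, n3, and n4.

n1 = HIGH  n3 = LOW  n4 = HIGH

n1 = p NOR r = LOW NOR LOW = HIGH
n2 = q NAND n1 = LOW NAND HIGH = HIGH
n3 = n2 XOR n1 = HIGH XOR HIGH = LOW
n4 = q OR n2 OR n1 = LOW OR HIGH OR HIGH = HIGH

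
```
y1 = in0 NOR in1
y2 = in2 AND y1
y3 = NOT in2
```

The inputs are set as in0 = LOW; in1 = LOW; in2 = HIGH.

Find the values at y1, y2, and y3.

y1 = in0 NOR in1 = LOW NOR LOW = HIGH
y2 = in2 AND y1 = HIGH AND HIGH = HIGH
y3 = NOT in2 = NOT HIGH = LOW

y1 = HIGH; y2 = HIGH; y3 = LOW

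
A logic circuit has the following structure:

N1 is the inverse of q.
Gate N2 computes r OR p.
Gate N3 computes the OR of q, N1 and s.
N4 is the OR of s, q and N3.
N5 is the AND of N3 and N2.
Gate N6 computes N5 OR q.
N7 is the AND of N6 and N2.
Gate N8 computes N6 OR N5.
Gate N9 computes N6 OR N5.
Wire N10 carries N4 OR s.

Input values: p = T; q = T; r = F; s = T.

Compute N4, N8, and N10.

N1 = NOT q = NOT T = F
N2 = r OR p = F OR T = T
N3 = q OR N1 OR s = T OR F OR T = T
N4 = s OR q OR N3 = T OR T OR T = T
N5 = N3 AND N2 = T AND T = T
N6 = N5 OR q = T OR T = T
N8 = N6 OR N5 = T OR T = T
N10 = N4 OR s = T OR T = T

N4 = T  N8 = T  N10 = T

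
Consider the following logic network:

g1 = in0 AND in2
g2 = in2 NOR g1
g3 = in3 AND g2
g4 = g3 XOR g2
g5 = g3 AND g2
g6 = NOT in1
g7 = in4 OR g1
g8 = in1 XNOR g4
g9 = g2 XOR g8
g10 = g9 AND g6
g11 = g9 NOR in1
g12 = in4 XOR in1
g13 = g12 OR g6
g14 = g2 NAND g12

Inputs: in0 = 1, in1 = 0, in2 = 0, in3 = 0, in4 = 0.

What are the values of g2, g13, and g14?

g1 = in0 AND in2 = 1 AND 0 = 0
g2 = in2 NOR g1 = 0 NOR 0 = 1
g6 = NOT in1 = NOT 0 = 1
g12 = in4 XOR in1 = 0 XOR 0 = 0
g13 = g12 OR g6 = 0 OR 1 = 1
g14 = g2 NAND g12 = 1 NAND 0 = 1

g2 = 1  g13 = 1  g14 = 1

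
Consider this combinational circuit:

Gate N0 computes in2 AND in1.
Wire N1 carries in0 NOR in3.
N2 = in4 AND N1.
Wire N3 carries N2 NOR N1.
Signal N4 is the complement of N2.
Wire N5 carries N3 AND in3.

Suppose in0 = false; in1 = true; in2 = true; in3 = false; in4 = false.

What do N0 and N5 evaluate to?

N0 = in2 AND in1 = true AND true = true
N1 = in0 NOR in3 = false NOR false = true
N2 = in4 AND N1 = false AND true = false
N3 = N2 NOR N1 = false NOR true = false
N5 = N3 AND in3 = false AND false = false

N0 = true; N5 = false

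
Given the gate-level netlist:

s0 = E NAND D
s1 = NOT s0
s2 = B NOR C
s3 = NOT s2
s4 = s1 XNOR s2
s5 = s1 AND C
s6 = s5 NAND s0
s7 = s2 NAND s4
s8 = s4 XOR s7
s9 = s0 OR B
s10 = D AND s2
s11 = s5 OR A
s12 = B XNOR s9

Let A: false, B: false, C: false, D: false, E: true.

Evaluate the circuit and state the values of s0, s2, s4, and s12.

s0 = true, s2 = true, s4 = false, s12 = false

s0 = E NAND D = true NAND false = true
s1 = NOT s0 = NOT true = false
s2 = B NOR C = false NOR false = true
s4 = s1 XNOR s2 = false XNOR true = false
s9 = s0 OR B = true OR false = true
s12 = B XNOR s9 = false XNOR true = false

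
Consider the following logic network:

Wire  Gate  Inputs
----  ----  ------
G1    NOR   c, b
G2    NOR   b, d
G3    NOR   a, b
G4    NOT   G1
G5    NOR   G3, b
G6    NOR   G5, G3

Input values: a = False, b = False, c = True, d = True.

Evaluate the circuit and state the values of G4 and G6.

G1 = c NOR b = True NOR False = False
G3 = a NOR b = False NOR False = True
G4 = NOT G1 = NOT False = True
G5 = G3 NOR b = True NOR False = False
G6 = G5 NOR G3 = False NOR True = False

G4 = True, G6 = False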